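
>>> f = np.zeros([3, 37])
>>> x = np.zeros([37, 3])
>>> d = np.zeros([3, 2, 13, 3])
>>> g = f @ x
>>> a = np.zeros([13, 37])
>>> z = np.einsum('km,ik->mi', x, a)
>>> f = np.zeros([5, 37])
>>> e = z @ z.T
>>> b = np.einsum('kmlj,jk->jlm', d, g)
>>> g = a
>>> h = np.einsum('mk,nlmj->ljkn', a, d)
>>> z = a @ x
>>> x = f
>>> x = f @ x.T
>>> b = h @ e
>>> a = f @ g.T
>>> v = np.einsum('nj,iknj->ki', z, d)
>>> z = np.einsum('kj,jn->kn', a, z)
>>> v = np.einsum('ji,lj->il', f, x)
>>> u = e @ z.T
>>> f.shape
(5, 37)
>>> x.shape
(5, 5)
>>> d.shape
(3, 2, 13, 3)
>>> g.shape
(13, 37)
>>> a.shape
(5, 13)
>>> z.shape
(5, 3)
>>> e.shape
(3, 3)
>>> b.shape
(2, 3, 37, 3)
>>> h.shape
(2, 3, 37, 3)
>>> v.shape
(37, 5)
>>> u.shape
(3, 5)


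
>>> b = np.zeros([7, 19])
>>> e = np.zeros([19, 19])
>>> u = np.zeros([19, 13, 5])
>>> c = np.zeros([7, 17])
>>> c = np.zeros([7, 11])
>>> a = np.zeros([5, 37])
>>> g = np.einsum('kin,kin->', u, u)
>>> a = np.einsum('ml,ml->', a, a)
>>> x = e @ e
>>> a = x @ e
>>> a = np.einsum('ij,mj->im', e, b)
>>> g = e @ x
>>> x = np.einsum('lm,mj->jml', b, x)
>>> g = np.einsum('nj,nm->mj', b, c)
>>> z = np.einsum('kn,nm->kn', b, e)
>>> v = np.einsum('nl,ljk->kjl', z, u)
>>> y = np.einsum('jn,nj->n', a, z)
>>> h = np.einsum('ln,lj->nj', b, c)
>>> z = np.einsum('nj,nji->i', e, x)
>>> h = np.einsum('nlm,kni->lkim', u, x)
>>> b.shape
(7, 19)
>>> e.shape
(19, 19)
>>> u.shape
(19, 13, 5)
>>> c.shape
(7, 11)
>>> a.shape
(19, 7)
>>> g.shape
(11, 19)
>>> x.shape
(19, 19, 7)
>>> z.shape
(7,)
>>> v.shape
(5, 13, 19)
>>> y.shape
(7,)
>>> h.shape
(13, 19, 7, 5)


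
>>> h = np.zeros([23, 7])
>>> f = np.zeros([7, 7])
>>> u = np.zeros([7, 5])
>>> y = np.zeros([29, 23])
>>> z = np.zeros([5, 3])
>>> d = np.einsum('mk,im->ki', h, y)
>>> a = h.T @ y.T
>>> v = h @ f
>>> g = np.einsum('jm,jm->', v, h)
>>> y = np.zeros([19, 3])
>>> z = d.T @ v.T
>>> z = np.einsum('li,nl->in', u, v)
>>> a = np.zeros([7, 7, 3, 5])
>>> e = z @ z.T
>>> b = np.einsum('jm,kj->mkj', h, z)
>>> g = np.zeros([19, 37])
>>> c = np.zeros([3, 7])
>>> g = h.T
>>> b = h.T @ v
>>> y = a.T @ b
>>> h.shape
(23, 7)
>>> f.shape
(7, 7)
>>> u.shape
(7, 5)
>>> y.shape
(5, 3, 7, 7)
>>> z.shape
(5, 23)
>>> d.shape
(7, 29)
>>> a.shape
(7, 7, 3, 5)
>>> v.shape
(23, 7)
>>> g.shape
(7, 23)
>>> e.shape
(5, 5)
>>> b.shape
(7, 7)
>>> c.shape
(3, 7)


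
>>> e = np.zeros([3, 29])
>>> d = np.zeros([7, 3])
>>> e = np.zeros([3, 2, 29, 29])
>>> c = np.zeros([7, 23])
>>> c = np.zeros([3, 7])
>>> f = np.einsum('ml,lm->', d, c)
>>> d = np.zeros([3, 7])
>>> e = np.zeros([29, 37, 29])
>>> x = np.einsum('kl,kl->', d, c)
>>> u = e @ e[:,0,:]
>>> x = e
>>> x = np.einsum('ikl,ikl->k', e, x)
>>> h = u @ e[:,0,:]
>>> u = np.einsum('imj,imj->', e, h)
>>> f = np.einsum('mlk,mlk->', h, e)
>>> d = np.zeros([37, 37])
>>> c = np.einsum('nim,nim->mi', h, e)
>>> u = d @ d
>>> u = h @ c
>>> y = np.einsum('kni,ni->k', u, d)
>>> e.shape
(29, 37, 29)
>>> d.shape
(37, 37)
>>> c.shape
(29, 37)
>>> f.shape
()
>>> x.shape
(37,)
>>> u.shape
(29, 37, 37)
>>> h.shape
(29, 37, 29)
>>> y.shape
(29,)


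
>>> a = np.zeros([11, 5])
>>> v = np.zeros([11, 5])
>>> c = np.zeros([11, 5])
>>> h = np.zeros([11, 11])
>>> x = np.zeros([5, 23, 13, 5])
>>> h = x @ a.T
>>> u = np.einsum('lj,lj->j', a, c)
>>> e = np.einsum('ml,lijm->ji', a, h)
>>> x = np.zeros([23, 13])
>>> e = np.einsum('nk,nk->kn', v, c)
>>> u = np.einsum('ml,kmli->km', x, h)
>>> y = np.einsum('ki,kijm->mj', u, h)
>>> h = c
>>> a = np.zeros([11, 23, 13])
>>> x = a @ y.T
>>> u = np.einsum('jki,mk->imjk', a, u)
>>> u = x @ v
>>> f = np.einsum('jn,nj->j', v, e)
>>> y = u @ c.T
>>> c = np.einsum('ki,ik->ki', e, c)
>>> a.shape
(11, 23, 13)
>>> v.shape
(11, 5)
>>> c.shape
(5, 11)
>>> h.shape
(11, 5)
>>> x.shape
(11, 23, 11)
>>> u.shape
(11, 23, 5)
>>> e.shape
(5, 11)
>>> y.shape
(11, 23, 11)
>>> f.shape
(11,)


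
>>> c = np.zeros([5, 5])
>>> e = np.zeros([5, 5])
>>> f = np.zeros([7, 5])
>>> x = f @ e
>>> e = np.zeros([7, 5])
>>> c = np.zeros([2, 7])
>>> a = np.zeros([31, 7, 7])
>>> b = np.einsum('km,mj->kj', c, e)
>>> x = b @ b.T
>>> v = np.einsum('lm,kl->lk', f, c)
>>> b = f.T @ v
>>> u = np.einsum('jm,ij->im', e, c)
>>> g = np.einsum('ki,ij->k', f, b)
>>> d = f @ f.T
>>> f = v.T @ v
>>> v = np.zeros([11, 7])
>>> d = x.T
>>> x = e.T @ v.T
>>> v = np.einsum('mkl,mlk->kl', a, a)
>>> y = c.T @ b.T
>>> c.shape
(2, 7)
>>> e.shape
(7, 5)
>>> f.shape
(2, 2)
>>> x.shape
(5, 11)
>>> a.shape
(31, 7, 7)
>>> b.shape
(5, 2)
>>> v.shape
(7, 7)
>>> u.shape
(2, 5)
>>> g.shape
(7,)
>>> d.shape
(2, 2)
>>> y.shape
(7, 5)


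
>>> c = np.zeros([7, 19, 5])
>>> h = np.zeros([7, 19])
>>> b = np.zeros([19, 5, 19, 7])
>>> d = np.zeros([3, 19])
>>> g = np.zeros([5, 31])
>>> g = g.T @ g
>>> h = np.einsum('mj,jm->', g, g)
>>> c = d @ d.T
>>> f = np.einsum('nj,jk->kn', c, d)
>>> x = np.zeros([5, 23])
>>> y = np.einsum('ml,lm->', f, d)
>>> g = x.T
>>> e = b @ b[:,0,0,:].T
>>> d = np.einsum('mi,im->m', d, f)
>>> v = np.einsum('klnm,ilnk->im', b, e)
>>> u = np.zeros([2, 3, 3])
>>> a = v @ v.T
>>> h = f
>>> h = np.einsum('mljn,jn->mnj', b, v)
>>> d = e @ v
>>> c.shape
(3, 3)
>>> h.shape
(19, 7, 19)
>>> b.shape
(19, 5, 19, 7)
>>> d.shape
(19, 5, 19, 7)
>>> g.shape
(23, 5)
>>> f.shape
(19, 3)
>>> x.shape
(5, 23)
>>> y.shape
()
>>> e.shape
(19, 5, 19, 19)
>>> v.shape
(19, 7)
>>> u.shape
(2, 3, 3)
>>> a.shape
(19, 19)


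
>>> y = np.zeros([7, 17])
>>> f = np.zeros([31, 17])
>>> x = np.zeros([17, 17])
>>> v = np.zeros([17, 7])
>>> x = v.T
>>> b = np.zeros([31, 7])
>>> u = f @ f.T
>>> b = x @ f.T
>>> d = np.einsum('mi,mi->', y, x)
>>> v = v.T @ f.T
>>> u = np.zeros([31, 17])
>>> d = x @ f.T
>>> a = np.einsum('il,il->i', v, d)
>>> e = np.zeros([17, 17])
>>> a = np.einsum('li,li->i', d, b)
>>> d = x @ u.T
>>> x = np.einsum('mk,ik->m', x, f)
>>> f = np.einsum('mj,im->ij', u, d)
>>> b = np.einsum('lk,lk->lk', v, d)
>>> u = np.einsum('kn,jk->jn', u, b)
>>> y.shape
(7, 17)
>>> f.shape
(7, 17)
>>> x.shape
(7,)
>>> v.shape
(7, 31)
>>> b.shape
(7, 31)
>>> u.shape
(7, 17)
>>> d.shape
(7, 31)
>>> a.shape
(31,)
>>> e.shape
(17, 17)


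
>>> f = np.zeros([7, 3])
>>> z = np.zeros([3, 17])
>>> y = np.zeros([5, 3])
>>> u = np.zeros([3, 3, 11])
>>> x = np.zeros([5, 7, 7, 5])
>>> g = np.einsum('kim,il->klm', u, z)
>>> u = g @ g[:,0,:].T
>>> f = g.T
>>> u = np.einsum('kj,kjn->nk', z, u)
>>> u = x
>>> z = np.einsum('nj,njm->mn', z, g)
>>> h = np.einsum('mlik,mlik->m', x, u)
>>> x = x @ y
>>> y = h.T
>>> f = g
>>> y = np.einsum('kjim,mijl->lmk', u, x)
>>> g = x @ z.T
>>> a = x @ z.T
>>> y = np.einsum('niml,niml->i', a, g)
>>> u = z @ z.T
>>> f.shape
(3, 17, 11)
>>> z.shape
(11, 3)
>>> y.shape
(7,)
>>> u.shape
(11, 11)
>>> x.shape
(5, 7, 7, 3)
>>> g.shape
(5, 7, 7, 11)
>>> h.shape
(5,)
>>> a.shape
(5, 7, 7, 11)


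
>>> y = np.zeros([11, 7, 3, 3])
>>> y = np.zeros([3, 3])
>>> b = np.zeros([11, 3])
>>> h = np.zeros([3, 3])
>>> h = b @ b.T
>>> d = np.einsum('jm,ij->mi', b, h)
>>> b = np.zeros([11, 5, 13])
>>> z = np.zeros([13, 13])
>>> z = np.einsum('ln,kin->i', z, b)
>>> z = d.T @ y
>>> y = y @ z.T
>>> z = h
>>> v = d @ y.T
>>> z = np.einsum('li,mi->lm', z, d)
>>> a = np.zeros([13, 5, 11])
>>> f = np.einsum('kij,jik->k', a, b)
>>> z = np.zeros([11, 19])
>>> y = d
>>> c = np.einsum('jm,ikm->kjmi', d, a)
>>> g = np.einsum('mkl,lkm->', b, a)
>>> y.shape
(3, 11)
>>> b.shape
(11, 5, 13)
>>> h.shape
(11, 11)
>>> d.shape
(3, 11)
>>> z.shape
(11, 19)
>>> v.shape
(3, 3)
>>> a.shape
(13, 5, 11)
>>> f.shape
(13,)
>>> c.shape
(5, 3, 11, 13)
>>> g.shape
()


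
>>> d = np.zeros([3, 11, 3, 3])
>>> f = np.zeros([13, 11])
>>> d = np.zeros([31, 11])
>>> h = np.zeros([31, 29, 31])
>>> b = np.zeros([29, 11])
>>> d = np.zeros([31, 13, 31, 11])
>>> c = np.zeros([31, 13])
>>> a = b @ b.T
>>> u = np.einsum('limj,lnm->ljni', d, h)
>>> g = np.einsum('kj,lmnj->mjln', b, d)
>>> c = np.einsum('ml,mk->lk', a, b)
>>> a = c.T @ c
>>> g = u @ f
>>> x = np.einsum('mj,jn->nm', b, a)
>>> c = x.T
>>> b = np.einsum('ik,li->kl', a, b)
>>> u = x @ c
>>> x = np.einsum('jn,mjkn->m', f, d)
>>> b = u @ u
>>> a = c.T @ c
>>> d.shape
(31, 13, 31, 11)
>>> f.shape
(13, 11)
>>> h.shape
(31, 29, 31)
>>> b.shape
(11, 11)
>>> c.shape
(29, 11)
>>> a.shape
(11, 11)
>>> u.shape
(11, 11)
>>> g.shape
(31, 11, 29, 11)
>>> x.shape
(31,)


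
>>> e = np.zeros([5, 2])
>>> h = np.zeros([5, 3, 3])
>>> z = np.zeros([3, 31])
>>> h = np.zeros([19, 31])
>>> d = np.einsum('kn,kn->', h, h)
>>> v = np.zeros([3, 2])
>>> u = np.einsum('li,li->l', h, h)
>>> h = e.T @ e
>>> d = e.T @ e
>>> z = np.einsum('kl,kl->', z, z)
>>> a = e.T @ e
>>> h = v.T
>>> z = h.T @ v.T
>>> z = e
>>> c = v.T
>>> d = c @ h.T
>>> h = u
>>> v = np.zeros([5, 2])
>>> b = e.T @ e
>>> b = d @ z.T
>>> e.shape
(5, 2)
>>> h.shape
(19,)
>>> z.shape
(5, 2)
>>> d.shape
(2, 2)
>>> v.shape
(5, 2)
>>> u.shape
(19,)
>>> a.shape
(2, 2)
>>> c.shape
(2, 3)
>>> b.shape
(2, 5)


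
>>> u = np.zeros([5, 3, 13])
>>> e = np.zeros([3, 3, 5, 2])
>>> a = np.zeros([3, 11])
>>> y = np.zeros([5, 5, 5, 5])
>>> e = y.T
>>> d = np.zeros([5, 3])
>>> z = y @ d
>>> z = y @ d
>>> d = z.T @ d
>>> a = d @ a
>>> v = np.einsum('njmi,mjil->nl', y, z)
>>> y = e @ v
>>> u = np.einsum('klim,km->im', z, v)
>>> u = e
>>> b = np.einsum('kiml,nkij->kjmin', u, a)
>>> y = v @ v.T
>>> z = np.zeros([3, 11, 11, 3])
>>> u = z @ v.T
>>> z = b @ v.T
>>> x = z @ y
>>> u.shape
(3, 11, 11, 5)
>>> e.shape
(5, 5, 5, 5)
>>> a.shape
(3, 5, 5, 11)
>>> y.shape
(5, 5)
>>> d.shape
(3, 5, 5, 3)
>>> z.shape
(5, 11, 5, 5, 5)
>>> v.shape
(5, 3)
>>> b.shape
(5, 11, 5, 5, 3)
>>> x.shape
(5, 11, 5, 5, 5)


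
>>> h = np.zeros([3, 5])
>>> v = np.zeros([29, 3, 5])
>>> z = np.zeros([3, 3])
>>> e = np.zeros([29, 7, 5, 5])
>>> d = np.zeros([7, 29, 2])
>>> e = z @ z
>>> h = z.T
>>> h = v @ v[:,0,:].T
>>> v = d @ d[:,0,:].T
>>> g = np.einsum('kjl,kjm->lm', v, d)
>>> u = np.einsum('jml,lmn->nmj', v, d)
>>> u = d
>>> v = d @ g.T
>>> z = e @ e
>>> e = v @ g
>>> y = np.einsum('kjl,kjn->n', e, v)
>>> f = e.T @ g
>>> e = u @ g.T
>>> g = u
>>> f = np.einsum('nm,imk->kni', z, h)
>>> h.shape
(29, 3, 29)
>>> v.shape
(7, 29, 7)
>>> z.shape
(3, 3)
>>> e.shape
(7, 29, 7)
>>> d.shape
(7, 29, 2)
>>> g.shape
(7, 29, 2)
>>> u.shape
(7, 29, 2)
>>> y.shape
(7,)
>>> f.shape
(29, 3, 29)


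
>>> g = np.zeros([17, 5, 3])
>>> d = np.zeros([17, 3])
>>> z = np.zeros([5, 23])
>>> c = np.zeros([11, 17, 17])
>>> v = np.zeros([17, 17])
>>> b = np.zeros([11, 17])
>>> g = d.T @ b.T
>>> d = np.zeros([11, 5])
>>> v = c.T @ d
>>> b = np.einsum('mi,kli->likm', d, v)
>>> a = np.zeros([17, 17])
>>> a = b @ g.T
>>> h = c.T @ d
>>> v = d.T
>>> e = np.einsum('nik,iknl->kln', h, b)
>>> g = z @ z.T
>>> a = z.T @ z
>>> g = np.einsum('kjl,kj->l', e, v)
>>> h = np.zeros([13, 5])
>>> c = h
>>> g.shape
(17,)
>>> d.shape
(11, 5)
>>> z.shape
(5, 23)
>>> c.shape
(13, 5)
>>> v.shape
(5, 11)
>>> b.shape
(17, 5, 17, 11)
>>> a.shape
(23, 23)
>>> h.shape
(13, 5)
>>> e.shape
(5, 11, 17)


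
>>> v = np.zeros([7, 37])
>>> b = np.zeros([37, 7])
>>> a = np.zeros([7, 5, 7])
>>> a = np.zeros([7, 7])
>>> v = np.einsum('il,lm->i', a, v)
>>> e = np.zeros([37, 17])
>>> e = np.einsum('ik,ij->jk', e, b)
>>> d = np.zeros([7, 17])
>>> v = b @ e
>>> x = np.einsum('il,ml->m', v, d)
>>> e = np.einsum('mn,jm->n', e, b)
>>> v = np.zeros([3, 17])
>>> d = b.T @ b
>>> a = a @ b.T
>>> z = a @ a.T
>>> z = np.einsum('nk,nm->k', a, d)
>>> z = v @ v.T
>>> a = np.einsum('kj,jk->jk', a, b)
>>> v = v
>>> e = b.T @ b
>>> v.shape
(3, 17)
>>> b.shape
(37, 7)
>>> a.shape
(37, 7)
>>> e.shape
(7, 7)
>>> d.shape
(7, 7)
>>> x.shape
(7,)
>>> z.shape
(3, 3)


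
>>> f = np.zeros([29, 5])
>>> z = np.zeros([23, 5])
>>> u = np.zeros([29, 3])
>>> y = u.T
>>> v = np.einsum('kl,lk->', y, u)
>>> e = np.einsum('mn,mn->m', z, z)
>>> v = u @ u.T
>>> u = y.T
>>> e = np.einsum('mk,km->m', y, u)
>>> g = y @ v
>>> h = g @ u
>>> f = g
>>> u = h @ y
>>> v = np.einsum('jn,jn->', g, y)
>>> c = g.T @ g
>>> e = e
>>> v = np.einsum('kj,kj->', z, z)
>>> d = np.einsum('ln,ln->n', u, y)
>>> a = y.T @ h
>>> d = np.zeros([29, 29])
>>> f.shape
(3, 29)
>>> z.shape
(23, 5)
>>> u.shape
(3, 29)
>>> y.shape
(3, 29)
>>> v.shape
()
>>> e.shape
(3,)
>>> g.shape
(3, 29)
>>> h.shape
(3, 3)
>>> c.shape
(29, 29)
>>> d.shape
(29, 29)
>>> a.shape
(29, 3)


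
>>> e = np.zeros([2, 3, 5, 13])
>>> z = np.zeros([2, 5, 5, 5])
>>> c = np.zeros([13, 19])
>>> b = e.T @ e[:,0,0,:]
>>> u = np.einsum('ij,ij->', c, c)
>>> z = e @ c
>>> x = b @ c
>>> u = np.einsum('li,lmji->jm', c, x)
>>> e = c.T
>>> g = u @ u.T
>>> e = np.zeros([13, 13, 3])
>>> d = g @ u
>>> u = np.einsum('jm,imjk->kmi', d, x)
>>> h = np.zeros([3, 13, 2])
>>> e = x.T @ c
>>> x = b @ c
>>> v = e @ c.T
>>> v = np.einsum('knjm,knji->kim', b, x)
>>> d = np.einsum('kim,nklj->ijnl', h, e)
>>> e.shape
(19, 3, 5, 19)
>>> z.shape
(2, 3, 5, 19)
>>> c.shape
(13, 19)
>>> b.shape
(13, 5, 3, 13)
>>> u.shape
(19, 5, 13)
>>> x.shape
(13, 5, 3, 19)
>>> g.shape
(3, 3)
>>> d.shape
(13, 19, 19, 5)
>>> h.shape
(3, 13, 2)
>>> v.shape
(13, 19, 13)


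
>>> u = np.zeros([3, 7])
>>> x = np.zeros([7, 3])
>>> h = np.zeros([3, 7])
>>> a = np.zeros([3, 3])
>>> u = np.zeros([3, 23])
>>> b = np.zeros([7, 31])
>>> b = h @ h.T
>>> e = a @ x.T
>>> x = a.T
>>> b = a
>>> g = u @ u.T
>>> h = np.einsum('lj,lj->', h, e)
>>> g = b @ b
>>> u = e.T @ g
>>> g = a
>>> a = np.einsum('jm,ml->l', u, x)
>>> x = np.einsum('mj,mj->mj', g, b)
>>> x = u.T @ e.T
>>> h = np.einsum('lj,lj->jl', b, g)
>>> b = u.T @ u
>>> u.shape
(7, 3)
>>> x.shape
(3, 3)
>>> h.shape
(3, 3)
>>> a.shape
(3,)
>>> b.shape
(3, 3)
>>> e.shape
(3, 7)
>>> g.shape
(3, 3)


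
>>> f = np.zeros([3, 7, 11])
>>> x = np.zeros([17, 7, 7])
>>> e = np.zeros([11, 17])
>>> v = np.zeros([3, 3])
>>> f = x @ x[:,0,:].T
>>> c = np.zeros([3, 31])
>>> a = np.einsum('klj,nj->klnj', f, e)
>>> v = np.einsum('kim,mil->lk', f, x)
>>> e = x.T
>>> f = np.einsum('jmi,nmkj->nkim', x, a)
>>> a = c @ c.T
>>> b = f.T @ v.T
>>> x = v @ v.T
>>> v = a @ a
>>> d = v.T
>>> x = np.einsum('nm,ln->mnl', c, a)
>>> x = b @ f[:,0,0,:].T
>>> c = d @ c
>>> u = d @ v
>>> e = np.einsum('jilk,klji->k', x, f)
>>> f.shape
(17, 11, 7, 7)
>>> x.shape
(7, 7, 11, 17)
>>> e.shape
(17,)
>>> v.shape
(3, 3)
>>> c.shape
(3, 31)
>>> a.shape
(3, 3)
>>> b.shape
(7, 7, 11, 7)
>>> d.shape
(3, 3)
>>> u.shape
(3, 3)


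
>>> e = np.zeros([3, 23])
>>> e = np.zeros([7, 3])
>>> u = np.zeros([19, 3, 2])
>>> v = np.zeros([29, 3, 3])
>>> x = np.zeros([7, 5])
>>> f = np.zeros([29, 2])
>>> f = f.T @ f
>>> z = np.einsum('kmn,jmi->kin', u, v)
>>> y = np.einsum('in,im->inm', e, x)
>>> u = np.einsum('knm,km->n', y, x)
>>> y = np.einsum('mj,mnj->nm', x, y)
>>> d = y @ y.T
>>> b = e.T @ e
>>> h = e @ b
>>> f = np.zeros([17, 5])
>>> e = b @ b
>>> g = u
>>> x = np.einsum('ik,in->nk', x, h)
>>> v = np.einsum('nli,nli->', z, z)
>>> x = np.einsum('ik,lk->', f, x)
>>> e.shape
(3, 3)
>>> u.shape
(3,)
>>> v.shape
()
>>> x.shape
()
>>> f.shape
(17, 5)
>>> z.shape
(19, 3, 2)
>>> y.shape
(3, 7)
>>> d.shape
(3, 3)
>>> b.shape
(3, 3)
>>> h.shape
(7, 3)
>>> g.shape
(3,)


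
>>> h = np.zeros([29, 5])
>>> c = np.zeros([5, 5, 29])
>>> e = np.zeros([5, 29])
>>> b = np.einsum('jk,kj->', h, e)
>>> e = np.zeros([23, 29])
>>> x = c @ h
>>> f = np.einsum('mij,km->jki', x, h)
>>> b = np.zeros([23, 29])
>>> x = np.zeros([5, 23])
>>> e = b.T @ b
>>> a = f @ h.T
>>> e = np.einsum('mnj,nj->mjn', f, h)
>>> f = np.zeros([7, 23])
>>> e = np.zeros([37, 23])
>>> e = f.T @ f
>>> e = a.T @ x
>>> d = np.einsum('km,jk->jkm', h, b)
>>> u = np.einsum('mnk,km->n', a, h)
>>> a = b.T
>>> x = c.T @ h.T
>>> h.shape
(29, 5)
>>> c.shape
(5, 5, 29)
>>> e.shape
(29, 29, 23)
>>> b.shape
(23, 29)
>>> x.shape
(29, 5, 29)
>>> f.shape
(7, 23)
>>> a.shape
(29, 23)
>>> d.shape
(23, 29, 5)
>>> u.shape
(29,)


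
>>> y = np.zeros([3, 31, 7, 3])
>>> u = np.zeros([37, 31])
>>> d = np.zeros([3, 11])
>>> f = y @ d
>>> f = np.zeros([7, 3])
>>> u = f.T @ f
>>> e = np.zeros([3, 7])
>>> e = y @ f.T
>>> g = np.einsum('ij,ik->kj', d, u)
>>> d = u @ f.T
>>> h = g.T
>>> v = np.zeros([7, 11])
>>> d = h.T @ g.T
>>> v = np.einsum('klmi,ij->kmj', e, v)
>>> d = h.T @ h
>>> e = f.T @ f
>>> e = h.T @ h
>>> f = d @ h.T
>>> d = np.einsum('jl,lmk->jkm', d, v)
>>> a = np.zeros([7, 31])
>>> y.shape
(3, 31, 7, 3)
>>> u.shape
(3, 3)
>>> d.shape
(3, 11, 7)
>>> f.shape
(3, 11)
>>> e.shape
(3, 3)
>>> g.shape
(3, 11)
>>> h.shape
(11, 3)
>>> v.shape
(3, 7, 11)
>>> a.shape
(7, 31)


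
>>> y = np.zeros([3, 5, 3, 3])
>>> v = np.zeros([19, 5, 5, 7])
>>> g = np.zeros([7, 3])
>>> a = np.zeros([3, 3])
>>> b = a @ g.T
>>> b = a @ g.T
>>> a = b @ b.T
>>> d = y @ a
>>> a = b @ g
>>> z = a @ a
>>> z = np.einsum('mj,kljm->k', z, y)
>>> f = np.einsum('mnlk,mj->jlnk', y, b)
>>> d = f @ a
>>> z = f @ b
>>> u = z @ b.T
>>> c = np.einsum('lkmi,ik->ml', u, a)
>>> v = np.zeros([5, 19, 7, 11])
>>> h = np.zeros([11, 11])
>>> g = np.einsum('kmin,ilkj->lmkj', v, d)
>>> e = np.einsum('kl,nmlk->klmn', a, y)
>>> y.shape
(3, 5, 3, 3)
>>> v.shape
(5, 19, 7, 11)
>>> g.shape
(3, 19, 5, 3)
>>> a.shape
(3, 3)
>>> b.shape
(3, 7)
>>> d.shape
(7, 3, 5, 3)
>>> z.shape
(7, 3, 5, 7)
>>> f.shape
(7, 3, 5, 3)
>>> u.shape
(7, 3, 5, 3)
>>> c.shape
(5, 7)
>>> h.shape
(11, 11)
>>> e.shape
(3, 3, 5, 3)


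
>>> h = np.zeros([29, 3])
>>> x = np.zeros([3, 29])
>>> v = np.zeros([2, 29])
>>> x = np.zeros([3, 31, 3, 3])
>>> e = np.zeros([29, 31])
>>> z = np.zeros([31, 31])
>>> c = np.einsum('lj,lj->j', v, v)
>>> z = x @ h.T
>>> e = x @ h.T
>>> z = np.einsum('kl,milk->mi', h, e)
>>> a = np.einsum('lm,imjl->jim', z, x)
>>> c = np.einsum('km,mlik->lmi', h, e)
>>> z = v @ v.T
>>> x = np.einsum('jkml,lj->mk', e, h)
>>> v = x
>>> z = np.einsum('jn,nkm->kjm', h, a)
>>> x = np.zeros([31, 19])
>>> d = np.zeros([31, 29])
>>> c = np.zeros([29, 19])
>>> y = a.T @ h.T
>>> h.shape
(29, 3)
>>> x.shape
(31, 19)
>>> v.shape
(3, 31)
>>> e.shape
(3, 31, 3, 29)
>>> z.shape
(3, 29, 31)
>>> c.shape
(29, 19)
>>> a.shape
(3, 3, 31)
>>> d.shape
(31, 29)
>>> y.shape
(31, 3, 29)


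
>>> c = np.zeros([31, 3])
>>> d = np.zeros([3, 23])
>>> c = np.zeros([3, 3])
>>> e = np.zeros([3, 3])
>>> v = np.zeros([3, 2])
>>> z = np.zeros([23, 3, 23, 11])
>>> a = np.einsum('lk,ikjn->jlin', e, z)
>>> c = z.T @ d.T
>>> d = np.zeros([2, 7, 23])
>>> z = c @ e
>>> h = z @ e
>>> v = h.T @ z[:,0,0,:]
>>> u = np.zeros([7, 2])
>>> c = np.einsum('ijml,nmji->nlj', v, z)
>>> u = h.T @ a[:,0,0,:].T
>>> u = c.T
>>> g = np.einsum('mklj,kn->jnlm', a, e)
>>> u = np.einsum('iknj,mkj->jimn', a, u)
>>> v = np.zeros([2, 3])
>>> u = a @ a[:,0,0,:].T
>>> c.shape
(11, 3, 3)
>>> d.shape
(2, 7, 23)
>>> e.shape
(3, 3)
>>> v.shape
(2, 3)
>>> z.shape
(11, 23, 3, 3)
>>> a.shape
(23, 3, 23, 11)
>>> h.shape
(11, 23, 3, 3)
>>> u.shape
(23, 3, 23, 23)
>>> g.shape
(11, 3, 23, 23)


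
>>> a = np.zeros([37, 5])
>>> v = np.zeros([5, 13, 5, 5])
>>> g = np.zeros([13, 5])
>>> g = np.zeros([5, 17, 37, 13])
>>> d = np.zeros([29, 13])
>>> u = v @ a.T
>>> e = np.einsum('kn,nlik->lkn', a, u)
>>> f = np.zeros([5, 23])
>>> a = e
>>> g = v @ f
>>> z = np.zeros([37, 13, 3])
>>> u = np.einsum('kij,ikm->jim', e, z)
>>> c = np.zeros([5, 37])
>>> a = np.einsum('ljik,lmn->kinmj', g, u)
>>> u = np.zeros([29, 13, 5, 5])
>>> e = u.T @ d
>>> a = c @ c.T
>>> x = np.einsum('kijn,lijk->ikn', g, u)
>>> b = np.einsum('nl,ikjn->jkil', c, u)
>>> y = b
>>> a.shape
(5, 5)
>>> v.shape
(5, 13, 5, 5)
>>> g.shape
(5, 13, 5, 23)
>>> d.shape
(29, 13)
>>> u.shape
(29, 13, 5, 5)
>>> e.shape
(5, 5, 13, 13)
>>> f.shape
(5, 23)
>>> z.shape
(37, 13, 3)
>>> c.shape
(5, 37)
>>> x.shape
(13, 5, 23)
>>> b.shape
(5, 13, 29, 37)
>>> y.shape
(5, 13, 29, 37)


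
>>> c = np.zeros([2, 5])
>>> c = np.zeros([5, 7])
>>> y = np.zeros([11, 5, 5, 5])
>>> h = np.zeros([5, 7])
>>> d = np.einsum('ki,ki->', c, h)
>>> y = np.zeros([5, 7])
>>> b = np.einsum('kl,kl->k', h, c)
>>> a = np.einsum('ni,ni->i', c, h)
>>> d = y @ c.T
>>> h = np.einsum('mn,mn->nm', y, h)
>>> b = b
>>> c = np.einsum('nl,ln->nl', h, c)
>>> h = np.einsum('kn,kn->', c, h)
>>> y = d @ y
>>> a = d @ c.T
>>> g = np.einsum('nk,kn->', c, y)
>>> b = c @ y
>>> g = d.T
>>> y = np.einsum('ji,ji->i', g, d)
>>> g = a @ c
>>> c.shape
(7, 5)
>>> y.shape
(5,)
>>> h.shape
()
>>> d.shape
(5, 5)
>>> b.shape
(7, 7)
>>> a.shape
(5, 7)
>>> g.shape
(5, 5)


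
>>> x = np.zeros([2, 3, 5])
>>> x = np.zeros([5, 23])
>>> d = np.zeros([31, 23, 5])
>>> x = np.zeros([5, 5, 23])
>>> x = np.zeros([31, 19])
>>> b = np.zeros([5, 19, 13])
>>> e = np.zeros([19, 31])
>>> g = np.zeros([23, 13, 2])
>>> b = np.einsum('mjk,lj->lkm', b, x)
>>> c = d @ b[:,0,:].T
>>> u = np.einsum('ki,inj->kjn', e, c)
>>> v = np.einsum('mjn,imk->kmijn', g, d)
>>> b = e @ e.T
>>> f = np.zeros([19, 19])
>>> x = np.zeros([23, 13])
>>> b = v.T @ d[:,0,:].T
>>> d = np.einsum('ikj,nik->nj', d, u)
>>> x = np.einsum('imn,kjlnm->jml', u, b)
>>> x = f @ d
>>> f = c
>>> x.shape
(19, 5)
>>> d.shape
(19, 5)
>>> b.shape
(2, 13, 31, 23, 31)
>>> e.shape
(19, 31)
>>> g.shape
(23, 13, 2)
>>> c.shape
(31, 23, 31)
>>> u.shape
(19, 31, 23)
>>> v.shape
(5, 23, 31, 13, 2)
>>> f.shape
(31, 23, 31)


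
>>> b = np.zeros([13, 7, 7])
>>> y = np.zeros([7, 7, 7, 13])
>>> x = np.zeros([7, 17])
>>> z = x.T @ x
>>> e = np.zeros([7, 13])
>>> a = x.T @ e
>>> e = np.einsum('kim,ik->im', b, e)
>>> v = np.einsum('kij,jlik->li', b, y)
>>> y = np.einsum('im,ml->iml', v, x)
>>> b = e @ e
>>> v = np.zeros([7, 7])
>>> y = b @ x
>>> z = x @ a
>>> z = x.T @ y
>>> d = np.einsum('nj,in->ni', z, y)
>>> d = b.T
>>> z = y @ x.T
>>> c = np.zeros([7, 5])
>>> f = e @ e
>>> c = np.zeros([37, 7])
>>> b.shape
(7, 7)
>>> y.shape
(7, 17)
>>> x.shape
(7, 17)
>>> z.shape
(7, 7)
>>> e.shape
(7, 7)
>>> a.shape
(17, 13)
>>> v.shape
(7, 7)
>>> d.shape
(7, 7)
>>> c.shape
(37, 7)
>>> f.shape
(7, 7)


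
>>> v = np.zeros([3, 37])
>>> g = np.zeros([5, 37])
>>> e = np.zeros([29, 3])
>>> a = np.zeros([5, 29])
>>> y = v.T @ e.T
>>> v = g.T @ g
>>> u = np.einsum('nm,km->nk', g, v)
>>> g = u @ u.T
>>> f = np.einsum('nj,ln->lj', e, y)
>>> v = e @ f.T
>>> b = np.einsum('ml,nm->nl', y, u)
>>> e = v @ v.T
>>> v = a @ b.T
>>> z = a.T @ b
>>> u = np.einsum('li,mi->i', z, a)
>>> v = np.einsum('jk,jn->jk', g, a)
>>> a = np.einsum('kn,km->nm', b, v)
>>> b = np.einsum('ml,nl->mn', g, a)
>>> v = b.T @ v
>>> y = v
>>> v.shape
(29, 5)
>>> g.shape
(5, 5)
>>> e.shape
(29, 29)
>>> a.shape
(29, 5)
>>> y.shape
(29, 5)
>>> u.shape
(29,)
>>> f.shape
(37, 3)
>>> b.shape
(5, 29)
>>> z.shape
(29, 29)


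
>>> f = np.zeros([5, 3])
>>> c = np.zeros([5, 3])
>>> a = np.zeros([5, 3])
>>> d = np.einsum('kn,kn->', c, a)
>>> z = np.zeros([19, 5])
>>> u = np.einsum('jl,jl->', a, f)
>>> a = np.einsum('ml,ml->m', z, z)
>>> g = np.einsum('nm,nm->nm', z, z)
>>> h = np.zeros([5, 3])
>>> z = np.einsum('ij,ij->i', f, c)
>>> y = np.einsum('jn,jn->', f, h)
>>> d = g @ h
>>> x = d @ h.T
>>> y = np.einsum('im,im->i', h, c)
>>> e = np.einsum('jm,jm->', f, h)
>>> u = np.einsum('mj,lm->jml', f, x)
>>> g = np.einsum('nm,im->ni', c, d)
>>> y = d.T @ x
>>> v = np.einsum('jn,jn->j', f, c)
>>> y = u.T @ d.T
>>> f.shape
(5, 3)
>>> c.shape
(5, 3)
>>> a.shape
(19,)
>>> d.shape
(19, 3)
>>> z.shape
(5,)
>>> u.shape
(3, 5, 19)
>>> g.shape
(5, 19)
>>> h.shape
(5, 3)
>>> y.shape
(19, 5, 19)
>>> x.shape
(19, 5)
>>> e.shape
()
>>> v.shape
(5,)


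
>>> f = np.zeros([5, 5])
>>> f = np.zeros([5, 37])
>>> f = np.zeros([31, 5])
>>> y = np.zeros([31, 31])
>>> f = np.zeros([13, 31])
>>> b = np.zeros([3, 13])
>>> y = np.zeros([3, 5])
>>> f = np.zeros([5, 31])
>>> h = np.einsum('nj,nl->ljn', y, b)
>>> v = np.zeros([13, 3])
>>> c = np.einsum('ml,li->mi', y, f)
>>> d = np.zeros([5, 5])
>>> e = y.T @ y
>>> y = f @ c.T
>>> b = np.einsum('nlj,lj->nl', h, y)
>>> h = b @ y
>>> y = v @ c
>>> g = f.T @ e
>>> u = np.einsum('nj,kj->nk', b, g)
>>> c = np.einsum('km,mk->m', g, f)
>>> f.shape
(5, 31)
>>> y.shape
(13, 31)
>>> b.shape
(13, 5)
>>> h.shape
(13, 3)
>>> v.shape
(13, 3)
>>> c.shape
(5,)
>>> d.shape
(5, 5)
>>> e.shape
(5, 5)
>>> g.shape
(31, 5)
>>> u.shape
(13, 31)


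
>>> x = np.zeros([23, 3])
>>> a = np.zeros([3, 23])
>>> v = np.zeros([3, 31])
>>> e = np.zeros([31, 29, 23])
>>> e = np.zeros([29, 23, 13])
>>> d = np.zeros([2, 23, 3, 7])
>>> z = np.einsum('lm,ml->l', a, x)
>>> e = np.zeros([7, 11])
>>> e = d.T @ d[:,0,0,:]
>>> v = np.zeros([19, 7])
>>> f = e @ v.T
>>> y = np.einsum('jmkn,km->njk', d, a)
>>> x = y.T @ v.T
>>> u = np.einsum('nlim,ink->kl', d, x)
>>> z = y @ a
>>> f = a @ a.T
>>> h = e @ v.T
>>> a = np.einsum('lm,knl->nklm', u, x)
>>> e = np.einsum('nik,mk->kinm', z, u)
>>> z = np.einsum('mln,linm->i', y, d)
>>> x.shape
(3, 2, 19)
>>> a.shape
(2, 3, 19, 23)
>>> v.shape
(19, 7)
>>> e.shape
(23, 2, 7, 19)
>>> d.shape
(2, 23, 3, 7)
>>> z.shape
(23,)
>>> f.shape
(3, 3)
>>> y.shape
(7, 2, 3)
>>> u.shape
(19, 23)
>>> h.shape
(7, 3, 23, 19)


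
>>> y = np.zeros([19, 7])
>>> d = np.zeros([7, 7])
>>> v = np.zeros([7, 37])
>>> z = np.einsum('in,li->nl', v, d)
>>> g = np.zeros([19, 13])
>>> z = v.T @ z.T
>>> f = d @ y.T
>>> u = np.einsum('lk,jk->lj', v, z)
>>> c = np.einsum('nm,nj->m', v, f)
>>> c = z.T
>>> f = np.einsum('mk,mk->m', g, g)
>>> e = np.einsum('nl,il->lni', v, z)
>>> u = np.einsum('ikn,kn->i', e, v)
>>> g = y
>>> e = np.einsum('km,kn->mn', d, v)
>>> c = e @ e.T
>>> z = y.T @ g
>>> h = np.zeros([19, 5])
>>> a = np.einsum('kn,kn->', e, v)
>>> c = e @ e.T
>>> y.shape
(19, 7)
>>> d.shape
(7, 7)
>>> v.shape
(7, 37)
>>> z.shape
(7, 7)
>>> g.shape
(19, 7)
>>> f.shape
(19,)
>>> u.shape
(37,)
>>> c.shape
(7, 7)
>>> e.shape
(7, 37)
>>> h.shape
(19, 5)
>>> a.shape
()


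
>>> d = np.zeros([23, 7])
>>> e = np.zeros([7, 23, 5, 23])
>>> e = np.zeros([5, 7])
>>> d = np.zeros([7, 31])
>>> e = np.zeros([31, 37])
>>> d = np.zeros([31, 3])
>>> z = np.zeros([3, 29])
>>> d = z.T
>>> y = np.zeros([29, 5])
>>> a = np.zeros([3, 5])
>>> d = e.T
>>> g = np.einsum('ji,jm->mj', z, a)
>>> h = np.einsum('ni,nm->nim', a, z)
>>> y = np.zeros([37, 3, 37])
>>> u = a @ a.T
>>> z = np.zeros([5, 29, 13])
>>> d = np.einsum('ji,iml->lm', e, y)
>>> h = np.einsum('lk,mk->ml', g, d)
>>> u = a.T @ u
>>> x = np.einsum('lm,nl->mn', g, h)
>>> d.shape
(37, 3)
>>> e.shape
(31, 37)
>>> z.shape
(5, 29, 13)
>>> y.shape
(37, 3, 37)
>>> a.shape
(3, 5)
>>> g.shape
(5, 3)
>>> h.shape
(37, 5)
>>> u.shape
(5, 3)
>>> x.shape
(3, 37)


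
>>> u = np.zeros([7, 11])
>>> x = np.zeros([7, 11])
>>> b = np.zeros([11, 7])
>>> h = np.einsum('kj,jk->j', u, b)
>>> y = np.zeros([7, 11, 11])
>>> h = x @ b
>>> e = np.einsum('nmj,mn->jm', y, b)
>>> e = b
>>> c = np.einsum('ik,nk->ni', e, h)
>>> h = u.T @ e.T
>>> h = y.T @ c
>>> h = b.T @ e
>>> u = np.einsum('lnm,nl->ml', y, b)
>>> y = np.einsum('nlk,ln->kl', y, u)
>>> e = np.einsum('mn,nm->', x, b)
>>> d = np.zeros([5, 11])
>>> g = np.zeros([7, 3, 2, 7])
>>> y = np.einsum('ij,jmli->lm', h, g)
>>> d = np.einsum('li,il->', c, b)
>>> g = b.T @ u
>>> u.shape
(11, 7)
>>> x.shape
(7, 11)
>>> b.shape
(11, 7)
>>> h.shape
(7, 7)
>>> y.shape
(2, 3)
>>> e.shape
()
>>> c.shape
(7, 11)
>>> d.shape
()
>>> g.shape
(7, 7)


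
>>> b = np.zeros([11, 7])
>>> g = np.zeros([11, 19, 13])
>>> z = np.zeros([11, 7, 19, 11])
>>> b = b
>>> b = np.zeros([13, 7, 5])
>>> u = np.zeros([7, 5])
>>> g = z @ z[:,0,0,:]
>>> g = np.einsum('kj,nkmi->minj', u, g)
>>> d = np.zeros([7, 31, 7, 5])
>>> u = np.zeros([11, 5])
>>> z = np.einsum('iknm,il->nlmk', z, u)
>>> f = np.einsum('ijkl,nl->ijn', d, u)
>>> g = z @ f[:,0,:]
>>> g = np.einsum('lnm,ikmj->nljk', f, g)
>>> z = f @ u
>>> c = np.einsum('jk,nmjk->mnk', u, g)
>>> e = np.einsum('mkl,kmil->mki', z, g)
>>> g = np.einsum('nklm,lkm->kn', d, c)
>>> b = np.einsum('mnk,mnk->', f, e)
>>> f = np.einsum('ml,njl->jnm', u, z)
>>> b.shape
()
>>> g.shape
(31, 7)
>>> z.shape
(7, 31, 5)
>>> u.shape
(11, 5)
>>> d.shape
(7, 31, 7, 5)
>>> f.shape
(31, 7, 11)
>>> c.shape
(7, 31, 5)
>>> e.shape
(7, 31, 11)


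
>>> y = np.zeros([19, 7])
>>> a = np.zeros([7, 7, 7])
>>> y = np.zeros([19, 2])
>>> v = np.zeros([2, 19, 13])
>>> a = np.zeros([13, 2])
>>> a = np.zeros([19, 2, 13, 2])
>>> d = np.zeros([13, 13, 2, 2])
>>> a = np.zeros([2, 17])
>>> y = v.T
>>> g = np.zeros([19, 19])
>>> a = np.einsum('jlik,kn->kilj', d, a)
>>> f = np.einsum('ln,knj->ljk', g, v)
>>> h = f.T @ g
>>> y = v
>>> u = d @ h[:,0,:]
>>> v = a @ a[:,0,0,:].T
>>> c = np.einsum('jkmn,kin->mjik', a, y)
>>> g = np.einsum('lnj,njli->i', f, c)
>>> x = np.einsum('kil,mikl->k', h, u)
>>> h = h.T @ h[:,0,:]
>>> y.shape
(2, 19, 13)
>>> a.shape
(2, 2, 13, 13)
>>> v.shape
(2, 2, 13, 2)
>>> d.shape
(13, 13, 2, 2)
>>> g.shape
(2,)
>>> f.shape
(19, 13, 2)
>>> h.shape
(19, 13, 19)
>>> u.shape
(13, 13, 2, 19)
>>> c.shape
(13, 2, 19, 2)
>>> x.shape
(2,)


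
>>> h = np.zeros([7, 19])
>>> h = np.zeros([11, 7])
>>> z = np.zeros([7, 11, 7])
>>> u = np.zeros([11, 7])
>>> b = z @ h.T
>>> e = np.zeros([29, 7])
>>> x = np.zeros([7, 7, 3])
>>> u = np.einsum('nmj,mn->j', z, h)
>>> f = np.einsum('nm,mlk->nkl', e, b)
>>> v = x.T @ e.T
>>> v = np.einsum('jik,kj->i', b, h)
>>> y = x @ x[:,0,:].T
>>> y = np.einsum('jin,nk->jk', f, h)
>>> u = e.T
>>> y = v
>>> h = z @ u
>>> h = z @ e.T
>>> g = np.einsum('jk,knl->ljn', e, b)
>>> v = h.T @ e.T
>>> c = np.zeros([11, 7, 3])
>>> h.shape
(7, 11, 29)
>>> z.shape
(7, 11, 7)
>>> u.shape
(7, 29)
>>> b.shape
(7, 11, 11)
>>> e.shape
(29, 7)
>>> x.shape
(7, 7, 3)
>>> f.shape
(29, 11, 11)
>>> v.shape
(29, 11, 29)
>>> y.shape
(11,)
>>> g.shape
(11, 29, 11)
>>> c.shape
(11, 7, 3)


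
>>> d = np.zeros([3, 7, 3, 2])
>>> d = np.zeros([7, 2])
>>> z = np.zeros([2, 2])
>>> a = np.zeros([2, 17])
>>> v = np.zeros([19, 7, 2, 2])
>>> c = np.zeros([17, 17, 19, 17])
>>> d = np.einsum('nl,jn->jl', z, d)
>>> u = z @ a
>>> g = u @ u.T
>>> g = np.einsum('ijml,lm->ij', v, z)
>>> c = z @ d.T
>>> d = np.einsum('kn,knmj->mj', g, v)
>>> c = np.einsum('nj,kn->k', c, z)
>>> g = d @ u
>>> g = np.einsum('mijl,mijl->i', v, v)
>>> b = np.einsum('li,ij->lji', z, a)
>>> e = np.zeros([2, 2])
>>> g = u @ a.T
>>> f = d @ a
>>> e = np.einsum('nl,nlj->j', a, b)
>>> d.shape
(2, 2)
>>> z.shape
(2, 2)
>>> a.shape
(2, 17)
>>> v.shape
(19, 7, 2, 2)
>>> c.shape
(2,)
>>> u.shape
(2, 17)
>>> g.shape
(2, 2)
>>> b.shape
(2, 17, 2)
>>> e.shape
(2,)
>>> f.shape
(2, 17)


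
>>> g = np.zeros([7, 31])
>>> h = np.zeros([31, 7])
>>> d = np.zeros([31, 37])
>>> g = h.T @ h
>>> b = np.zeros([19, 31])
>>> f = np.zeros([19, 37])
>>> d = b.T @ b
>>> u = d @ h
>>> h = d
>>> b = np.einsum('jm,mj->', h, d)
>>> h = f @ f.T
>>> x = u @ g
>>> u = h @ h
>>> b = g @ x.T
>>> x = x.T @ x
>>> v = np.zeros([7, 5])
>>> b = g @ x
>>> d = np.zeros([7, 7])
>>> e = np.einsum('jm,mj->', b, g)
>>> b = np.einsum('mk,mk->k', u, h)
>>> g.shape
(7, 7)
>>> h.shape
(19, 19)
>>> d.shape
(7, 7)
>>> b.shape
(19,)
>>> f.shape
(19, 37)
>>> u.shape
(19, 19)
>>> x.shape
(7, 7)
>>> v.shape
(7, 5)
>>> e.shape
()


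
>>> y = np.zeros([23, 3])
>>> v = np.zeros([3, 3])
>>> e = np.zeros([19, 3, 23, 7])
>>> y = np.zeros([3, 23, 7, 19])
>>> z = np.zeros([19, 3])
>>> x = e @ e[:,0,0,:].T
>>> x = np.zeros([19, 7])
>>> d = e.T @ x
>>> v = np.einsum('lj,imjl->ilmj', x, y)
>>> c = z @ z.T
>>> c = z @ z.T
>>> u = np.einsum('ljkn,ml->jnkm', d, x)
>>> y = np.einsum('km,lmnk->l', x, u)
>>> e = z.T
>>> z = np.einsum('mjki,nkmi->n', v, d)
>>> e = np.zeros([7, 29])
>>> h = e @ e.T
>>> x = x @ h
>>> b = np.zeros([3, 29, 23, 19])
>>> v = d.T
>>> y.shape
(23,)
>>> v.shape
(7, 3, 23, 7)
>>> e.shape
(7, 29)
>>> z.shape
(7,)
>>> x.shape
(19, 7)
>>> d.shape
(7, 23, 3, 7)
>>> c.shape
(19, 19)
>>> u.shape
(23, 7, 3, 19)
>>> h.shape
(7, 7)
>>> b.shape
(3, 29, 23, 19)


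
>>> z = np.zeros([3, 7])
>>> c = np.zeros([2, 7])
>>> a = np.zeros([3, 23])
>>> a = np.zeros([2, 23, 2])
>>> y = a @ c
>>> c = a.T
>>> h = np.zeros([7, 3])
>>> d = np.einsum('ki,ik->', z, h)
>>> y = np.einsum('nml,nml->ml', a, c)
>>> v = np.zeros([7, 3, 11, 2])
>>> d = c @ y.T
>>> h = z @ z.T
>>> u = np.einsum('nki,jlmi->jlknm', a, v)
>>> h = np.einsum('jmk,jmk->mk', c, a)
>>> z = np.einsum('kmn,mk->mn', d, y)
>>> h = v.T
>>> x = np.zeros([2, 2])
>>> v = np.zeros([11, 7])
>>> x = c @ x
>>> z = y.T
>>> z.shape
(2, 23)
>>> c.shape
(2, 23, 2)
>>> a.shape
(2, 23, 2)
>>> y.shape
(23, 2)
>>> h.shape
(2, 11, 3, 7)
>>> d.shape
(2, 23, 23)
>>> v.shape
(11, 7)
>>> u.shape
(7, 3, 23, 2, 11)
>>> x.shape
(2, 23, 2)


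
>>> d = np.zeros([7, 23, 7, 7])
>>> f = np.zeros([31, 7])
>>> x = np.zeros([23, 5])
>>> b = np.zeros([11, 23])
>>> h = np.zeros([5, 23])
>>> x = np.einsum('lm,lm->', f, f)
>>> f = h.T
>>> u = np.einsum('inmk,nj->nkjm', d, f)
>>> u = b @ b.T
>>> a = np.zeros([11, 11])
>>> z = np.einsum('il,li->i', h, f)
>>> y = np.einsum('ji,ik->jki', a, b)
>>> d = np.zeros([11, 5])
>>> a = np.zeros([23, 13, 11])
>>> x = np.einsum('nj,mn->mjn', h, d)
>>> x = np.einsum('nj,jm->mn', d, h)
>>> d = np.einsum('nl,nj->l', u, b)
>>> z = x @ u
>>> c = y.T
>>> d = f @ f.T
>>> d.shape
(23, 23)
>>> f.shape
(23, 5)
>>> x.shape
(23, 11)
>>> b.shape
(11, 23)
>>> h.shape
(5, 23)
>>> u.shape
(11, 11)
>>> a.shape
(23, 13, 11)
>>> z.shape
(23, 11)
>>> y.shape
(11, 23, 11)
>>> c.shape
(11, 23, 11)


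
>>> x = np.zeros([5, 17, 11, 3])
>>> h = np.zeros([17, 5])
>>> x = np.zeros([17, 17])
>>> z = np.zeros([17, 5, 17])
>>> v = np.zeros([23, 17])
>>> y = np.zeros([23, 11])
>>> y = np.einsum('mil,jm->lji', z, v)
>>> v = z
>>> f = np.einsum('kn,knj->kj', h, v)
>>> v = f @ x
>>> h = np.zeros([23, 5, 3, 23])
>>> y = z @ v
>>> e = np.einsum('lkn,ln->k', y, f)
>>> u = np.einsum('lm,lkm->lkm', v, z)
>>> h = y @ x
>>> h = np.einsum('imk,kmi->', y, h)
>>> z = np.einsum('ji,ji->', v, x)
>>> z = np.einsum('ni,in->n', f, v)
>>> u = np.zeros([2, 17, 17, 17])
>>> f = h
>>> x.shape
(17, 17)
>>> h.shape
()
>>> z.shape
(17,)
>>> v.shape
(17, 17)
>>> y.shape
(17, 5, 17)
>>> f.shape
()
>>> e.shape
(5,)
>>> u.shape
(2, 17, 17, 17)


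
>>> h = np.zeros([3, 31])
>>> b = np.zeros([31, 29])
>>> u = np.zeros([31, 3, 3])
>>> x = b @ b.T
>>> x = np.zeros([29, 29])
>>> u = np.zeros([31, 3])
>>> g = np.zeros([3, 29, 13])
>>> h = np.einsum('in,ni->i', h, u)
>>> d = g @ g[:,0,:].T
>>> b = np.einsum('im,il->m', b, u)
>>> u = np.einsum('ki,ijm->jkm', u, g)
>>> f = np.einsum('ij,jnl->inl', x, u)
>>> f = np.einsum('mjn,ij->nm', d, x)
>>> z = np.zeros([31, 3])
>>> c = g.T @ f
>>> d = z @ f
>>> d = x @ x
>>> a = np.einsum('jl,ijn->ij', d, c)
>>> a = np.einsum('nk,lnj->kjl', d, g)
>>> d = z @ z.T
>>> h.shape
(3,)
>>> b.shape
(29,)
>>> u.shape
(29, 31, 13)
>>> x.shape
(29, 29)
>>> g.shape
(3, 29, 13)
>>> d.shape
(31, 31)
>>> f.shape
(3, 3)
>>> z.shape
(31, 3)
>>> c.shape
(13, 29, 3)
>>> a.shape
(29, 13, 3)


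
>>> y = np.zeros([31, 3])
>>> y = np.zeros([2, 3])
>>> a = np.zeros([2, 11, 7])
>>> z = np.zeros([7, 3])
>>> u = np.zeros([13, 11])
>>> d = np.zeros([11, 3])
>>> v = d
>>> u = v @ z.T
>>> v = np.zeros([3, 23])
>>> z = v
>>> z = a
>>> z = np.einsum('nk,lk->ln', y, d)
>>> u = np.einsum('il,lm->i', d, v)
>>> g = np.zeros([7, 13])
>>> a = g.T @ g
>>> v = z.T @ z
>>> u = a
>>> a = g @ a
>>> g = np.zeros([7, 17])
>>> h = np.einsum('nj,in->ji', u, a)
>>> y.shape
(2, 3)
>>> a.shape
(7, 13)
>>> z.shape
(11, 2)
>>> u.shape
(13, 13)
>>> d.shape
(11, 3)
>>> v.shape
(2, 2)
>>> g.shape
(7, 17)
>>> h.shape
(13, 7)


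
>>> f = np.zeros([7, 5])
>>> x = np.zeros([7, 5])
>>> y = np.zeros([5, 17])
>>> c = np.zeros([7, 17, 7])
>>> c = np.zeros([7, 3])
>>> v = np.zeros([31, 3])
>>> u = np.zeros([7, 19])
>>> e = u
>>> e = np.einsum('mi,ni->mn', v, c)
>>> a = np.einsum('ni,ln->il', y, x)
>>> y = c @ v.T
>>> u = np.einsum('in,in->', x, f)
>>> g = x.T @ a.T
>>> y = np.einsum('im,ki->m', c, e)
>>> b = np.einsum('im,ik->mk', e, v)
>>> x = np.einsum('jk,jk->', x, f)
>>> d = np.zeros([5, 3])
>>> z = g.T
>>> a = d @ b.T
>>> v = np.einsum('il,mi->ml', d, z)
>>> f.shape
(7, 5)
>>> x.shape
()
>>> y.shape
(3,)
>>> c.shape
(7, 3)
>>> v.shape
(17, 3)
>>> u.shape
()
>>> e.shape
(31, 7)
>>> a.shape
(5, 7)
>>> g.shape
(5, 17)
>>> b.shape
(7, 3)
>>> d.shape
(5, 3)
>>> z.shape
(17, 5)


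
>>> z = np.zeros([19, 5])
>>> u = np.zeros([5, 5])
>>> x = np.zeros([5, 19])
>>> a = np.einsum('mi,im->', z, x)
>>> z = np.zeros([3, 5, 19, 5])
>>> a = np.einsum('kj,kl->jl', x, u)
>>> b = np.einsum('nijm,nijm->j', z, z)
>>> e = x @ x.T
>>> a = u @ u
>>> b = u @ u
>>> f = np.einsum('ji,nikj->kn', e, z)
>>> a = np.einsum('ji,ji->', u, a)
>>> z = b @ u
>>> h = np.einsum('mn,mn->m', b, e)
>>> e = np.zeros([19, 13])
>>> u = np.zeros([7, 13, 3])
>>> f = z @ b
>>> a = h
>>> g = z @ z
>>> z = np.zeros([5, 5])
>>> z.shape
(5, 5)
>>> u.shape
(7, 13, 3)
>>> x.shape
(5, 19)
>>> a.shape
(5,)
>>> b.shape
(5, 5)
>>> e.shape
(19, 13)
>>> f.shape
(5, 5)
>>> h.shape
(5,)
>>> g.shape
(5, 5)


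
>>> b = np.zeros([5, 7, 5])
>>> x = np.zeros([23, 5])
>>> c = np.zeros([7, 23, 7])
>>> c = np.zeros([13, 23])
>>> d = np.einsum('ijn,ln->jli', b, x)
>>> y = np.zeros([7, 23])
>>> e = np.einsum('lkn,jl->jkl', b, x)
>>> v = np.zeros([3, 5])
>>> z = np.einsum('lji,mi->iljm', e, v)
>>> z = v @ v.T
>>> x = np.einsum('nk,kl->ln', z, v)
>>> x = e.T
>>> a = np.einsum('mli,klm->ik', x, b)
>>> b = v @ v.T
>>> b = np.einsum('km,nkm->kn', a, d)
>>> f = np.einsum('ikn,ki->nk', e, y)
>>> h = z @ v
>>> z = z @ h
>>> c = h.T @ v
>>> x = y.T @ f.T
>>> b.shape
(23, 7)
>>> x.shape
(23, 5)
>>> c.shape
(5, 5)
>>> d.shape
(7, 23, 5)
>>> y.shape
(7, 23)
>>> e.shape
(23, 7, 5)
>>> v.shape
(3, 5)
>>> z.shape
(3, 5)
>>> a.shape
(23, 5)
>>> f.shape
(5, 7)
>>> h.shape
(3, 5)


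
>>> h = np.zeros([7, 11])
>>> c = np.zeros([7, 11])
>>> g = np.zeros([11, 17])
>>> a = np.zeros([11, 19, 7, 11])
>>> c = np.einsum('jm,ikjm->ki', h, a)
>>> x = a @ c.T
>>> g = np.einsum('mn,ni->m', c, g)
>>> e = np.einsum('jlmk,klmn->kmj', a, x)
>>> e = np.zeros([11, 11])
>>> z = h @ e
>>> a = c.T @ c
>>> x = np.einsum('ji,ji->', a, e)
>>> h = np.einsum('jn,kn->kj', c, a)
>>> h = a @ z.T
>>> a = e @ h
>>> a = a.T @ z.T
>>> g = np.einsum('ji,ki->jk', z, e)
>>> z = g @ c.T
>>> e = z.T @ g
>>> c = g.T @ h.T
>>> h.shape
(11, 7)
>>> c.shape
(11, 11)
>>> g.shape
(7, 11)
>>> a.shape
(7, 7)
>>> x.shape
()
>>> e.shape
(19, 11)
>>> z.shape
(7, 19)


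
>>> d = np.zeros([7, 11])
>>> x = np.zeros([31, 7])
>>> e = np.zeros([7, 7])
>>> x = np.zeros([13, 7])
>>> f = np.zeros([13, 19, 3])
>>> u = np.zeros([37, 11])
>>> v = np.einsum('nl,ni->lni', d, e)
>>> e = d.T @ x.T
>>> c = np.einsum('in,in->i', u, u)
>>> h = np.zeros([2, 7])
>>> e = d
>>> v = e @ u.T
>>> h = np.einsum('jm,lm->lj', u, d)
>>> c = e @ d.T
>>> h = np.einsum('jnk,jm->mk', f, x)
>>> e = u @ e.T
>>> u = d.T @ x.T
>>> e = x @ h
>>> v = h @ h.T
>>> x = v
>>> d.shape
(7, 11)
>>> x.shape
(7, 7)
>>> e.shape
(13, 3)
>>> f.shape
(13, 19, 3)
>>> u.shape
(11, 13)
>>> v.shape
(7, 7)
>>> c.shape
(7, 7)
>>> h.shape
(7, 3)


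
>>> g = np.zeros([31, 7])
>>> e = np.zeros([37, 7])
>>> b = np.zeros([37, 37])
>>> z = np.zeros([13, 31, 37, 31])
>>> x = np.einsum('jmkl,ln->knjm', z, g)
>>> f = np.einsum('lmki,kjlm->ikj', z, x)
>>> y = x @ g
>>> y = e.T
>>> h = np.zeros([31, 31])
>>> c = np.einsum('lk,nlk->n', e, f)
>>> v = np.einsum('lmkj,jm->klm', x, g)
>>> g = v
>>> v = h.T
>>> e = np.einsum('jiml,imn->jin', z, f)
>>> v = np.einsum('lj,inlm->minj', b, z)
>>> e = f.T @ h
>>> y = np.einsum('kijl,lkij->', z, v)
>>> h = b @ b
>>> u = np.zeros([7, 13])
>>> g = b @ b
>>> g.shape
(37, 37)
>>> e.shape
(7, 37, 31)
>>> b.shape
(37, 37)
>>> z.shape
(13, 31, 37, 31)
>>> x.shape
(37, 7, 13, 31)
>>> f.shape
(31, 37, 7)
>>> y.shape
()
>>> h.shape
(37, 37)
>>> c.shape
(31,)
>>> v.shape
(31, 13, 31, 37)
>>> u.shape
(7, 13)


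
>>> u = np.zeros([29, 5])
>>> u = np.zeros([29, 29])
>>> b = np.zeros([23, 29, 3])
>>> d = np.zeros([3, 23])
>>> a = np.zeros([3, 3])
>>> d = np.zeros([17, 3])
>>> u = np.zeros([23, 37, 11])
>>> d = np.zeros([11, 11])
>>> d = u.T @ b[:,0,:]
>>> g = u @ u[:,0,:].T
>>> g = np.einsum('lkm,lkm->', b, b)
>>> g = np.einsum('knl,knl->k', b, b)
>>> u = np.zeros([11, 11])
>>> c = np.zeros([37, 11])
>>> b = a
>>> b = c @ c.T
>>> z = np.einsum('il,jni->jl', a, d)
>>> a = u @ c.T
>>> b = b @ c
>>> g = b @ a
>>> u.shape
(11, 11)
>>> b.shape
(37, 11)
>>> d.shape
(11, 37, 3)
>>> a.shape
(11, 37)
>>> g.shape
(37, 37)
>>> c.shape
(37, 11)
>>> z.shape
(11, 3)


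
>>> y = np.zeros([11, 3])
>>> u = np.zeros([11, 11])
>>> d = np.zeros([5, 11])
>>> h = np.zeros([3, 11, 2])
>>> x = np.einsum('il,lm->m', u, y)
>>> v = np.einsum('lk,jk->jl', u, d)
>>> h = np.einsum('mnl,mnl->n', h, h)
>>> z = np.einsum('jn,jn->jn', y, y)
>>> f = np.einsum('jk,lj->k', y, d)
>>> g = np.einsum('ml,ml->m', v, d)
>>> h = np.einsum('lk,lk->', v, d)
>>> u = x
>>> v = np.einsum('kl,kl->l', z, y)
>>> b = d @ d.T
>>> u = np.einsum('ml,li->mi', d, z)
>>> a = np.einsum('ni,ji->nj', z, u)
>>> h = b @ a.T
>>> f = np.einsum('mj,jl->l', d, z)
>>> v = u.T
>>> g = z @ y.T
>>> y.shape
(11, 3)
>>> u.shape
(5, 3)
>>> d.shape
(5, 11)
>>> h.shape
(5, 11)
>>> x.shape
(3,)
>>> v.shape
(3, 5)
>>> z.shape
(11, 3)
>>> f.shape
(3,)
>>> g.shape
(11, 11)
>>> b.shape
(5, 5)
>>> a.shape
(11, 5)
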